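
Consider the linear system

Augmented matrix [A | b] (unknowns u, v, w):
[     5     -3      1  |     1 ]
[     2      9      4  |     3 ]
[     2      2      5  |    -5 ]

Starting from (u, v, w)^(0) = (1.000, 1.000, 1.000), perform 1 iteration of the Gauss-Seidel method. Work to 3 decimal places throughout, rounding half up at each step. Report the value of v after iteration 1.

Iteration 1:
  u = (1 - (-3)·1.000 - (1)·1.000) / (5) = 0.600
  v = (3 - (2)·0.600 - (4)·1.000) / (9) = -0.244
  w = (-5 - (2)·0.600 - (2)·-0.244) / (5) = -1.142

-0.244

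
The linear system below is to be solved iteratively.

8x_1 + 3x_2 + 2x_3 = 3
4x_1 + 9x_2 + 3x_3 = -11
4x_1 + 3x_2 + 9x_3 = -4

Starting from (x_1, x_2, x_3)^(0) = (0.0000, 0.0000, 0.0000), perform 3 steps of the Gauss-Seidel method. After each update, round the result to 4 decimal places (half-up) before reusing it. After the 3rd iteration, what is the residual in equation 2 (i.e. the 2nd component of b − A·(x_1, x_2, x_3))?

0.1674

Iteration 1:
  x_1 = (3 - (3)·0.0000 - (2)·0.0000) / (8) = 0.3750
  x_2 = (-11 - (4)·0.3750 - (3)·0.0000) / (9) = -1.3889
  x_3 = (-4 - (4)·0.3750 - (3)·-1.3889) / (9) = -0.1481
Iteration 2:
  x_1 = (3 - (3)·-1.3889 - (2)·-0.1481) / (8) = 0.9329
  x_2 = (-11 - (4)·0.9329 - (3)·-0.1481) / (9) = -1.5875
  x_3 = (-4 - (4)·0.9329 - (3)·-1.5875) / (9) = -0.3299
Iteration 3:
  x_1 = (3 - (3)·-1.5875 - (2)·-0.3299) / (8) = 1.0528
  x_2 = (-11 - (4)·1.0528 - (3)·-0.3299) / (9) = -1.5802
  x_3 = (-4 - (4)·1.0528 - (3)·-1.5802) / (9) = -0.3856
Residual b − A·x = (0.0894, 0.1674, -0.0002)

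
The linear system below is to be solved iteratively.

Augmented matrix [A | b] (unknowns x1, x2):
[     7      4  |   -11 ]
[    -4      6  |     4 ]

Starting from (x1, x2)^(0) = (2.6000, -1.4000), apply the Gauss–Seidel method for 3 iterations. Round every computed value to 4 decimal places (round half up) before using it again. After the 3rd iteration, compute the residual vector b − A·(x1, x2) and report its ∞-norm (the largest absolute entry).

Iteration 1:
  x1 = (-11 - (4)·-1.4000) / (7) = -0.7714
  x2 = (4 - (-4)·-0.7714) / (6) = 0.1524
Iteration 2:
  x1 = (-11 - (4)·0.1524) / (7) = -1.6585
  x2 = (4 - (-4)·-1.6585) / (6) = -0.4390
Iteration 3:
  x1 = (-11 - (4)·-0.4390) / (7) = -1.3206
  x2 = (4 - (-4)·-1.3206) / (6) = -0.2137
Residual b − A·x = (-0.9010, -0.0002); ∞-norm = 0.9010

0.9010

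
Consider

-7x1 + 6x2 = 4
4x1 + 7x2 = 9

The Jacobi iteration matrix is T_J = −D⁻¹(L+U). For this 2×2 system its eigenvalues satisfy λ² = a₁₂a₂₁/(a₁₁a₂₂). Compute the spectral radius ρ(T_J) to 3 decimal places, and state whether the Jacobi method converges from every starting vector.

0.700

a₁₂a₂₁/(a₁₁a₂₂) = (6)·(4) / ((-7)·(7)) = -0.489796
ρ = √|-0.489796| = √0.489796 = 0.700
ρ < 1, so Jacobi converges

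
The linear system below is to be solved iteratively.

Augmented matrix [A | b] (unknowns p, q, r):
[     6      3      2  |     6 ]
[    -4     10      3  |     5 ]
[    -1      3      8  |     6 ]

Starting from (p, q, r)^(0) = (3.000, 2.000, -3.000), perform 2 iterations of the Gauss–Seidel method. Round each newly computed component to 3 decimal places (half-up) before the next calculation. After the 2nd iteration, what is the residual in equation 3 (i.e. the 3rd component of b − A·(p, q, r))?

Iteration 1:
  p = (6 - (3)·2.000 - (2)·-3.000) / (6) = 1.000
  q = (5 - (-4)·1.000 - (3)·-3.000) / (10) = 1.800
  r = (6 - (-1)·1.000 - (3)·1.800) / (8) = 0.200
Iteration 2:
  p = (6 - (3)·1.800 - (2)·0.200) / (6) = 0.033
  q = (5 - (-4)·0.033 - (3)·0.200) / (10) = 0.453
  r = (6 - (-1)·0.033 - (3)·0.453) / (8) = 0.584
Residual b − A·x = (3.275, -1.150, 0.002)

0.002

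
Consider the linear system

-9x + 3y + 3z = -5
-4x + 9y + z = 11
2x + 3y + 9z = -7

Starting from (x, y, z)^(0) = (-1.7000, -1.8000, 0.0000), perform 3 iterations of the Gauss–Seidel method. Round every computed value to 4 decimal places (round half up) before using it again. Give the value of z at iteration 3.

Iteration 1:
  x = (-5 - (3)·-1.8000 - (3)·0.0000) / (-9) = -0.0444
  y = (11 - (-4)·-0.0444 - (1)·0.0000) / (9) = 1.2025
  z = (-7 - (2)·-0.0444 - (3)·1.2025) / (9) = -1.1687
Iteration 2:
  x = (-5 - (3)·1.2025 - (3)·-1.1687) / (-9) = 0.5668
  y = (11 - (-4)·0.5668 - (1)·-1.1687) / (9) = 1.6040
  z = (-7 - (2)·0.5668 - (3)·1.6040) / (9) = -1.4384
Iteration 3:
  x = (-5 - (3)·1.6040 - (3)·-1.4384) / (-9) = 0.6108
  y = (11 - (-4)·0.6108 - (1)·-1.4384) / (9) = 1.6535
  z = (-7 - (2)·0.6108 - (3)·1.6535) / (9) = -1.4647

-1.4647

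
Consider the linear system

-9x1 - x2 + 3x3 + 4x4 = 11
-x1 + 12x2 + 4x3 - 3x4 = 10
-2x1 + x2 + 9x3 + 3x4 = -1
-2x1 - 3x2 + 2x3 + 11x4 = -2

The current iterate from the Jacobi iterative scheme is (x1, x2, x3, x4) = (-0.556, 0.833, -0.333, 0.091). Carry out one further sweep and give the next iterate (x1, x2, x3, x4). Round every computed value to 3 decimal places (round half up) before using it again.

(-1.385, 0.921, -0.358, 0.005)

One sweep:
  x1 = (11 - (-1)·0.833 - (3)·-0.333 - (4)·0.091) / (-9) = -1.385
  x2 = (10 - (-1)·-0.556 - (4)·-0.333 - (-3)·0.091) / (12) = 0.921
  x3 = (-1 - (-2)·-0.556 - (1)·0.833 - (3)·0.091) / (9) = -0.358
  x4 = (-2 - (-2)·-0.556 - (-3)·0.833 - (2)·-0.333) / (11) = 0.005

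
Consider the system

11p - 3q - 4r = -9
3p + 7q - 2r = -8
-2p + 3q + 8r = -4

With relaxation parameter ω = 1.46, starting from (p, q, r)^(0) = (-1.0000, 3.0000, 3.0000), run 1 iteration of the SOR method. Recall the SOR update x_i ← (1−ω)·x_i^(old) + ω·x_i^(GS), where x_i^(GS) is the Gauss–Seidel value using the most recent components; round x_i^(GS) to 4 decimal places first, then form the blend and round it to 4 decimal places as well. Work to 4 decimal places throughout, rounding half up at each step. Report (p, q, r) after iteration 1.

(2.0527, -3.0815, 0.3263)

Iteration 1:
  p: GS value = (-9 - (-3)·3.0000 - (-4)·3.0000) / (11) = 1.0909;  p ← (1−ω)·-1.0000 + ω·1.0909 = 2.0527
  q: GS value = (-8 - (3)·2.0527 - (-2)·3.0000) / (7) = -1.1654;  q ← (1−ω)·3.0000 + ω·-1.1654 = -3.0815
  r: GS value = (-4 - (-2)·2.0527 - (3)·-3.0815) / (8) = 1.1687;  r ← (1−ω)·3.0000 + ω·1.1687 = 0.3263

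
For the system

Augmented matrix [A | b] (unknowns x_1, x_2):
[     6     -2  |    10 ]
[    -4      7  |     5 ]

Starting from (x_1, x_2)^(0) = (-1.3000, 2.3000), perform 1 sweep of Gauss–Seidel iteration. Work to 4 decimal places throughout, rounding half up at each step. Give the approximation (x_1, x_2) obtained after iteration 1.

(2.4333, 2.1047)

Iteration 1:
  x_1 = (10 - (-2)·2.3000) / (6) = 2.4333
  x_2 = (5 - (-4)·2.4333) / (7) = 2.1047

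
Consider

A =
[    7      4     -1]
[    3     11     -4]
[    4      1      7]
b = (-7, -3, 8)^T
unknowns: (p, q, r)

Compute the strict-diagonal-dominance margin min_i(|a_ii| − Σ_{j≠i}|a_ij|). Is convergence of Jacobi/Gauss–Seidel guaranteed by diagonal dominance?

2

row 1: |7| − (4+1) = 2
row 2: |11| − (3+4) = 4
row 3: |7| − (4+1) = 2
minimum over rows = 2 → strictly diagonally dominant (convergence guaranteed)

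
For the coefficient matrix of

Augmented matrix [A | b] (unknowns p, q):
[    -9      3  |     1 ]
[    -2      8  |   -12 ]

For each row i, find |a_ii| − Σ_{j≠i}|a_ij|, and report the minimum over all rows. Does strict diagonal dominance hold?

row 1: |-9| − (3) = 6
row 2: |8| − (2) = 6
minimum over rows = 6 → strictly diagonally dominant (convergence guaranteed)

6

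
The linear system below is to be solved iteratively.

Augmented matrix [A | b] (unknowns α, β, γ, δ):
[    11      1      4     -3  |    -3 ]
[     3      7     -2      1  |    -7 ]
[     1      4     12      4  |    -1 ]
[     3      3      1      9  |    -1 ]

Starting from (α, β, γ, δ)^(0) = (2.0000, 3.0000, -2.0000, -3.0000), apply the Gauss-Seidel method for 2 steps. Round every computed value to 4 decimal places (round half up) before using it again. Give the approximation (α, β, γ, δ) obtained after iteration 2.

Iteration 1:
  α = (-3 - (1)·3.0000 - (4)·-2.0000 - (-3)·-3.0000) / (11) = -0.6364
  β = (-7 - (3)·-0.6364 - (-2)·-2.0000 - (1)·-3.0000) / (7) = -0.8701
  γ = (-1 - (1)·-0.6364 - (4)·-0.8701 - (4)·-3.0000) / (12) = 1.2597
  δ = (-1 - (3)·-0.6364 - (3)·-0.8701 - (1)·1.2597) / (9) = 0.2511
Iteration 2:
  α = (-3 - (1)·-0.8701 - (4)·1.2597 - (-3)·0.2511) / (11) = -0.5832
  β = (-7 - (3)·-0.5832 - (-2)·1.2597 - (1)·0.2511) / (7) = -0.4260
  γ = (-1 - (1)·-0.5832 - (4)·-0.4260 - (4)·0.2511) / (12) = 0.0236
  δ = (-1 - (3)·-0.5832 - (3)·-0.4260 - (1)·0.0236) / (9) = 0.2227

(-0.5832, -0.4260, 0.0236, 0.2227)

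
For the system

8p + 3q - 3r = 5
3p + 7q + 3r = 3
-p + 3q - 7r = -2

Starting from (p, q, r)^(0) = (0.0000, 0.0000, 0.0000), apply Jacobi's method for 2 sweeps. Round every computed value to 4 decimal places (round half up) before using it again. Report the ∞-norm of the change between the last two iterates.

0.3903

Iteration 1:
  p = (5 - (3)·0.0000 - (-3)·0.0000) / (8) = 0.6250
  q = (3 - (3)·0.0000 - (3)·0.0000) / (7) = 0.4286
  r = (-2 - (-1)·0.0000 - (3)·0.0000) / (-7) = 0.2857
Iteration 2:
  p = (5 - (3)·0.4286 - (-3)·0.2857) / (8) = 0.5714
  q = (3 - (3)·0.6250 - (3)·0.2857) / (7) = 0.0383
  r = (-2 - (-1)·0.6250 - (3)·0.4286) / (-7) = 0.3801
Change: (-0.0536, -0.3903, 0.0944) → max |·| = 0.3903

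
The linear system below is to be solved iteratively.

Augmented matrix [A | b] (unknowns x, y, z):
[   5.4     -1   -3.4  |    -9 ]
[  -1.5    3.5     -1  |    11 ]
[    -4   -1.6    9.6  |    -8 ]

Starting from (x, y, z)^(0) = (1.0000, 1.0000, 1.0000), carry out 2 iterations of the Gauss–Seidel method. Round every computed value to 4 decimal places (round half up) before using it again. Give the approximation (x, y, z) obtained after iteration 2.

Iteration 1:
  x = (-9 - (-1)·1.0000 - (-3.4)·1.0000) / (5.4) = -0.8519
  y = (11 - (-1.5)·-0.8519 - (-1)·1.0000) / (3.5) = 3.0635
  z = (-8 - (-4)·-0.8519 - (-1.6)·3.0635) / (9.6) = -0.6777
Iteration 2:
  x = (-9 - (-1)·3.0635 - (-3.4)·-0.6777) / (5.4) = -1.5261
  y = (11 - (-1.5)·-1.5261 - (-1)·-0.6777) / (3.5) = 2.2952
  z = (-8 - (-4)·-1.5261 - (-1.6)·2.2952) / (9.6) = -1.0867

(-1.5261, 2.2952, -1.0867)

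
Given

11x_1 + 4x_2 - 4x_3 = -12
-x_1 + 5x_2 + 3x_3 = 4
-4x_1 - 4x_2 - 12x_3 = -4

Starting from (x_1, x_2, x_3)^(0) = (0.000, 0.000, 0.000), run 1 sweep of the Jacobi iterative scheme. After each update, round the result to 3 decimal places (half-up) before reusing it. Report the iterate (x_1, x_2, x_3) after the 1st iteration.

Iteration 1:
  x_1 = (-12 - (4)·0.000 - (-4)·0.000) / (11) = -1.091
  x_2 = (4 - (-1)·0.000 - (3)·0.000) / (5) = 0.800
  x_3 = (-4 - (-4)·0.000 - (-4)·0.000) / (-12) = 0.333

(-1.091, 0.800, 0.333)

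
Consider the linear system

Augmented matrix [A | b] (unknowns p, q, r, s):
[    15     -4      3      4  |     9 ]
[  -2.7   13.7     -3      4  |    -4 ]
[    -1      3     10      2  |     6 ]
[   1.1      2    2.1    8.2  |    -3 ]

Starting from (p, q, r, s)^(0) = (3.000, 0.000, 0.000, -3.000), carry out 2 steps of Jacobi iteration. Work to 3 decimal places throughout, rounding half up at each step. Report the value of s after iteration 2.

Iteration 1:
  p = (9 - (-4)·0.000 - (3)·0.000 - (4)·-3.000) / (15) = 1.400
  q = (-4 - (-2.7)·3.000 - (-3)·0.000 - (4)·-3.000) / (13.7) = 1.175
  r = (6 - (-1)·3.000 - (3)·0.000 - (2)·-3.000) / (10) = 1.500
  s = (-3 - (1.1)·3.000 - (2)·0.000 - (2.1)·0.000) / (8.2) = -0.768
Iteration 2:
  p = (9 - (-4)·1.175 - (3)·1.500 - (4)·-0.768) / (15) = 0.818
  q = (-4 - (-2.7)·1.400 - (-3)·1.500 - (4)·-0.768) / (13.7) = 0.537
  r = (6 - (-1)·1.400 - (3)·1.175 - (2)·-0.768) / (10) = 0.541
  s = (-3 - (1.1)·1.400 - (2)·1.175 - (2.1)·1.500) / (8.2) = -1.224

-1.224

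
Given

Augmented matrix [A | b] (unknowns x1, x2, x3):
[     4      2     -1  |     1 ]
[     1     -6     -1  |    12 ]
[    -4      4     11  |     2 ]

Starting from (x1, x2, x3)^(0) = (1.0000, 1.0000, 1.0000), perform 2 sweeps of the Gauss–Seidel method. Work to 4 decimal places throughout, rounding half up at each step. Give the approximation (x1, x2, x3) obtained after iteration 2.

(1.5758, -1.8990, 1.4454)

Iteration 1:
  x1 = (1 - (2)·1.0000 - (-1)·1.0000) / (4) = 0.0000
  x2 = (12 - (1)·0.0000 - (-1)·1.0000) / (-6) = -2.1667
  x3 = (2 - (-4)·0.0000 - (4)·-2.1667) / (11) = 0.9697
Iteration 2:
  x1 = (1 - (2)·-2.1667 - (-1)·0.9697) / (4) = 1.5758
  x2 = (12 - (1)·1.5758 - (-1)·0.9697) / (-6) = -1.8990
  x3 = (2 - (-4)·1.5758 - (4)·-1.8990) / (11) = 1.4454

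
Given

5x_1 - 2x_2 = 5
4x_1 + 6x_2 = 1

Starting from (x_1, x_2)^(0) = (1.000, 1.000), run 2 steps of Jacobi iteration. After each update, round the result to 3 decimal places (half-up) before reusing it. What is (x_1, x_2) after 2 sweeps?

Iteration 1:
  x_1 = (5 - (-2)·1.000) / (5) = 1.400
  x_2 = (1 - (4)·1.000) / (6) = -0.500
Iteration 2:
  x_1 = (5 - (-2)·-0.500) / (5) = 0.800
  x_2 = (1 - (4)·1.400) / (6) = -0.767

(0.800, -0.767)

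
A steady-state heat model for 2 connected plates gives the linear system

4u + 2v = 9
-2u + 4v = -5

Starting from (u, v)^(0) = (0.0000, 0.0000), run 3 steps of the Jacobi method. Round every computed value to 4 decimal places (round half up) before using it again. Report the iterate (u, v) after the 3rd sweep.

Iteration 1:
  u = (9 - (2)·0.0000) / (4) = 2.2500
  v = (-5 - (-2)·0.0000) / (4) = -1.2500
Iteration 2:
  u = (9 - (2)·-1.2500) / (4) = 2.8750
  v = (-5 - (-2)·2.2500) / (4) = -0.1250
Iteration 3:
  u = (9 - (2)·-0.1250) / (4) = 2.3125
  v = (-5 - (-2)·2.8750) / (4) = 0.1875

(2.3125, 0.1875)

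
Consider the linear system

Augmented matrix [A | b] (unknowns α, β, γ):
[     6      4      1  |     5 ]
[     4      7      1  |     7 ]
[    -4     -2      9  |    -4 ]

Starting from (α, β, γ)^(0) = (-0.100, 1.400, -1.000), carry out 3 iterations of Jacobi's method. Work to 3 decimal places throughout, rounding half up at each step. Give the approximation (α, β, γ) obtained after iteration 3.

Iteration 1:
  α = (5 - (4)·1.400 - (1)·-1.000) / (6) = 0.067
  β = (7 - (4)·-0.100 - (1)·-1.000) / (7) = 1.200
  γ = (-4 - (-4)·-0.100 - (-2)·1.400) / (9) = -0.178
Iteration 2:
  α = (5 - (4)·1.200 - (1)·-0.178) / (6) = 0.063
  β = (7 - (4)·0.067 - (1)·-0.178) / (7) = 0.987
  γ = (-4 - (-4)·0.067 - (-2)·1.200) / (9) = -0.148
Iteration 3:
  α = (5 - (4)·0.987 - (1)·-0.148) / (6) = 0.200
  β = (7 - (4)·0.063 - (1)·-0.148) / (7) = 0.985
  γ = (-4 - (-4)·0.063 - (-2)·0.987) / (9) = -0.197

(0.200, 0.985, -0.197)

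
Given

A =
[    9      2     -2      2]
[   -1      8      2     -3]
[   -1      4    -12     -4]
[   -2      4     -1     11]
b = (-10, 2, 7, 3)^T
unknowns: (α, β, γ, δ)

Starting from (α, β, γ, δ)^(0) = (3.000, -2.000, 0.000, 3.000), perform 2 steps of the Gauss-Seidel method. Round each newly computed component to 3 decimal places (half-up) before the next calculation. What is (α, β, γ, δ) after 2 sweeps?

(-1.505, 0.140, -0.243, -0.074)

Iteration 1:
  α = (-10 - (2)·-2.000 - (-2)·0.000 - (2)·3.000) / (9) = -1.333
  β = (2 - (-1)·-1.333 - (2)·0.000 - (-3)·3.000) / (8) = 1.208
  γ = (7 - (-1)·-1.333 - (4)·1.208 - (-4)·3.000) / (-12) = -1.070
  δ = (3 - (-2)·-1.333 - (4)·1.208 - (-1)·-1.070) / (11) = -0.506
Iteration 2:
  α = (-10 - (2)·1.208 - (-2)·-1.070 - (2)·-0.506) / (9) = -1.505
  β = (2 - (-1)·-1.505 - (2)·-1.070 - (-3)·-0.506) / (8) = 0.140
  γ = (7 - (-1)·-1.505 - (4)·0.140 - (-4)·-0.506) / (-12) = -0.243
  δ = (3 - (-2)·-1.505 - (4)·0.140 - (-1)·-0.243) / (11) = -0.074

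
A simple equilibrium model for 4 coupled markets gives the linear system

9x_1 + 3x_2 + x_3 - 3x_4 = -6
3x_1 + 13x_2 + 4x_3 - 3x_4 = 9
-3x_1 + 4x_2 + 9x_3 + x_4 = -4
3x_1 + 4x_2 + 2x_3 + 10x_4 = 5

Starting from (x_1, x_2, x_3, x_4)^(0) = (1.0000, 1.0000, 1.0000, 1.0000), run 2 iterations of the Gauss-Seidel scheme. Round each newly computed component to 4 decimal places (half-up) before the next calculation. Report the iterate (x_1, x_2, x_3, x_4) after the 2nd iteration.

Iteration 1:
  x_1 = (-6 - (3)·1.0000 - (1)·1.0000 - (-3)·1.0000) / (9) = -0.7778
  x_2 = (9 - (3)·-0.7778 - (4)·1.0000 - (-3)·1.0000) / (13) = 0.7949
  x_3 = (-4 - (-3)·-0.7778 - (4)·0.7949 - (1)·1.0000) / (9) = -1.1681
  x_4 = (5 - (3)·-0.7778 - (4)·0.7949 - (2)·-1.1681) / (10) = 0.6490
Iteration 2:
  x_1 = (-6 - (3)·0.7949 - (1)·-1.1681 - (-3)·0.6490) / (9) = -0.5855
  x_2 = (9 - (3)·-0.5855 - (4)·-1.1681 - (-3)·0.6490) / (13) = 1.3366
  x_3 = (-4 - (-3)·-0.5855 - (4)·1.3366 - (1)·0.6490) / (9) = -1.3058
  x_4 = (5 - (3)·-0.5855 - (4)·1.3366 - (2)·-1.3058) / (10) = 0.4022

(-0.5855, 1.3366, -1.3058, 0.4022)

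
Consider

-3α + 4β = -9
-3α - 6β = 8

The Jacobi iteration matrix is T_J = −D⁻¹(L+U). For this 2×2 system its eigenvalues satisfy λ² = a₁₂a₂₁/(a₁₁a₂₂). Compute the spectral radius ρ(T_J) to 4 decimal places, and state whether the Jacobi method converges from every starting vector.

0.8165

a₁₂a₂₁/(a₁₁a₂₂) = (4)·(-3) / ((-3)·(-6)) = -0.666667
ρ = √|-0.666667| = √0.666667 = 0.8165
ρ < 1, so Jacobi converges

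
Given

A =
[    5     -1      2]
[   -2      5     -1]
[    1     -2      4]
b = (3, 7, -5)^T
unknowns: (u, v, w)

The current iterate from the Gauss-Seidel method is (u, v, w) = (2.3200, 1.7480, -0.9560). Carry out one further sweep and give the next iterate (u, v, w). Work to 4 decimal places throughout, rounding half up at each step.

(1.3320, 1.7416, -0.7122)

One sweep:
  u = (3 - (-1)·1.7480 - (2)·-0.9560) / (5) = 1.3320
  v = (7 - (-2)·1.3320 - (-1)·-0.9560) / (5) = 1.7416
  w = (-5 - (1)·1.3320 - (-2)·1.7416) / (4) = -0.7122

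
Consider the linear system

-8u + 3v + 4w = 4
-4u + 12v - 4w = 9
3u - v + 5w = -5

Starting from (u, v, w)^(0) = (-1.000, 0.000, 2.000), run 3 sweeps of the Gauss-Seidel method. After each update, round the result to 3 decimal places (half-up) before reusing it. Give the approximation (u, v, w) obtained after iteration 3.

Iteration 1:
  u = (4 - (3)·0.000 - (4)·2.000) / (-8) = 0.500
  v = (9 - (-4)·0.500 - (-4)·2.000) / (12) = 1.583
  w = (-5 - (3)·0.500 - (-1)·1.583) / (5) = -0.983
Iteration 2:
  u = (4 - (3)·1.583 - (4)·-0.983) / (-8) = -0.398
  v = (9 - (-4)·-0.398 - (-4)·-0.983) / (12) = 0.290
  w = (-5 - (3)·-0.398 - (-1)·0.290) / (5) = -0.703
Iteration 3:
  u = (4 - (3)·0.290 - (4)·-0.703) / (-8) = -0.743
  v = (9 - (-4)·-0.743 - (-4)·-0.703) / (12) = 0.268
  w = (-5 - (3)·-0.743 - (-1)·0.268) / (5) = -0.501

(-0.743, 0.268, -0.501)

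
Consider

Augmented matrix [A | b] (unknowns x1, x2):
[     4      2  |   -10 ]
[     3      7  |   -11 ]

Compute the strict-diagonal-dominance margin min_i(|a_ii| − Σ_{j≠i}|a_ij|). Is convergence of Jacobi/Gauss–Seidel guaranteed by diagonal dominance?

row 1: |4| − (2) = 2
row 2: |7| − (3) = 4
minimum over rows = 2 → strictly diagonally dominant (convergence guaranteed)

2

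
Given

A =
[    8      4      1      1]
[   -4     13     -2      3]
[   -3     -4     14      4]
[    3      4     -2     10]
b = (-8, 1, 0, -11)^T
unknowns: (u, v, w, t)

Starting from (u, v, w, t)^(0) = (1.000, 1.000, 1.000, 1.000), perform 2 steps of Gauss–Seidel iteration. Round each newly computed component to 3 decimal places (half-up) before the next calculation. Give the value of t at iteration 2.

-0.890

Iteration 1:
  u = (-8 - (4)·1.000 - (1)·1.000 - (1)·1.000) / (8) = -1.750
  v = (1 - (-4)·-1.750 - (-2)·1.000 - (3)·1.000) / (13) = -0.538
  w = (0 - (-3)·-1.750 - (-4)·-0.538 - (4)·1.000) / (14) = -0.814
  t = (-11 - (3)·-1.750 - (4)·-0.538 - (-2)·-0.814) / (10) = -0.523
Iteration 2:
  u = (-8 - (4)·-0.538 - (1)·-0.814 - (1)·-0.523) / (8) = -0.564
  v = (1 - (-4)·-0.564 - (-2)·-0.814 - (3)·-0.523) / (13) = -0.101
  w = (0 - (-3)·-0.564 - (-4)·-0.101 - (4)·-0.523) / (14) = 0.000
  t = (-11 - (3)·-0.564 - (4)·-0.101 - (-2)·0.000) / (10) = -0.890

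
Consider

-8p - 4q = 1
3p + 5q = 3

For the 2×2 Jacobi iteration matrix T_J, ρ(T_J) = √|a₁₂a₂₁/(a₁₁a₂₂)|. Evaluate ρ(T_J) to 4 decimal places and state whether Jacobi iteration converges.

0.5477

a₁₂a₂₁/(a₁₁a₂₂) = (-4)·(3) / ((-8)·(5)) = 0.300000
ρ = √|0.300000| = √0.300000 = 0.5477
ρ < 1, so Jacobi converges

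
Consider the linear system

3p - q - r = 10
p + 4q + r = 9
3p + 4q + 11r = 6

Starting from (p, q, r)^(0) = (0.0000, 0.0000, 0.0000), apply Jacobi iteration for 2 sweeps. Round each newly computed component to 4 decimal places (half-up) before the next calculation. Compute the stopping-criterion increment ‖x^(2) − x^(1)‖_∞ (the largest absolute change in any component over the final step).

Iteration 1:
  p = (10 - (-1)·0.0000 - (-1)·0.0000) / (3) = 3.3333
  q = (9 - (1)·0.0000 - (1)·0.0000) / (4) = 2.2500
  r = (6 - (3)·0.0000 - (4)·0.0000) / (11) = 0.5455
Iteration 2:
  p = (10 - (-1)·2.2500 - (-1)·0.5455) / (3) = 4.2652
  q = (9 - (1)·3.3333 - (1)·0.5455) / (4) = 1.2803
  r = (6 - (3)·3.3333 - (4)·2.2500) / (11) = -1.1818
Change: (0.9319, -0.9697, -1.7273) → max |·| = 1.7273

1.7273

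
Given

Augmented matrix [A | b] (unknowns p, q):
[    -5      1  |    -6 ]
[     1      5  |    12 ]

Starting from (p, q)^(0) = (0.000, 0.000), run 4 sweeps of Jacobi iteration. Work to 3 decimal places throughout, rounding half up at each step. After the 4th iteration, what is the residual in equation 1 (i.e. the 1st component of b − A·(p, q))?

Iteration 1:
  p = (-6 - (1)·0.000) / (-5) = 1.200
  q = (12 - (1)·0.000) / (5) = 2.400
Iteration 2:
  p = (-6 - (1)·2.400) / (-5) = 1.680
  q = (12 - (1)·1.200) / (5) = 2.160
Iteration 3:
  p = (-6 - (1)·2.160) / (-5) = 1.632
  q = (12 - (1)·1.680) / (5) = 2.064
Iteration 4:
  p = (-6 - (1)·2.064) / (-5) = 1.613
  q = (12 - (1)·1.632) / (5) = 2.074
Residual b − A·x = (-0.009, 0.017)

-0.009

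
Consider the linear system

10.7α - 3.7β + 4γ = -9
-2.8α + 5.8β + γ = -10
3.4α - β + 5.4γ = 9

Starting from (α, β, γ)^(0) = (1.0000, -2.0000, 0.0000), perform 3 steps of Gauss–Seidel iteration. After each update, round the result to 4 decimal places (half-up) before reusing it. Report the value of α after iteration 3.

-2.9693

Iteration 1:
  α = (-9 - (-3.7)·-2.0000 - (4)·0.0000) / (10.7) = -1.5327
  β = (-10 - (-2.8)·-1.5327 - (1)·0.0000) / (5.8) = -2.4641
  γ = (9 - (3.4)·-1.5327 - (-1)·-2.4641) / (5.4) = 2.1754
Iteration 2:
  α = (-9 - (-3.7)·-2.4641 - (4)·2.1754) / (10.7) = -2.5064
  β = (-10 - (-2.8)·-2.5064 - (1)·2.1754) / (5.8) = -3.3092
  γ = (9 - (3.4)·-2.5064 - (-1)·-3.3092) / (5.4) = 2.6320
Iteration 3:
  α = (-9 - (-3.7)·-3.3092 - (4)·2.6320) / (10.7) = -2.9693
  β = (-10 - (-2.8)·-2.9693 - (1)·2.6320) / (5.8) = -3.6114
  γ = (9 - (3.4)·-2.9693 - (-1)·-3.6114) / (5.4) = 2.8674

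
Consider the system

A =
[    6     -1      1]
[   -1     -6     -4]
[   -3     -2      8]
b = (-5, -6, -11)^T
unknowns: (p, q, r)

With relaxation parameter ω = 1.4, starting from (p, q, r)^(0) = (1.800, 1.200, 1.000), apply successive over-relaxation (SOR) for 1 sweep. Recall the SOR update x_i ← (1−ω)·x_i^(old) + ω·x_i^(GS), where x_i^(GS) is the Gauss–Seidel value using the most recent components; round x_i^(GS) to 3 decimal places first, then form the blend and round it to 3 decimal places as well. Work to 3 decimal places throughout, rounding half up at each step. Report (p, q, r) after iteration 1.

Iteration 1:
  p: GS value = (-5 - (-1)·1.200 - (1)·1.000) / (6) = -0.800;  p ← (1−ω)·1.800 + ω·-0.800 = -1.840
  q: GS value = (-6 - (-1)·-1.840 - (-4)·1.000) / (-6) = 0.640;  q ← (1−ω)·1.200 + ω·0.640 = 0.416
  r: GS value = (-11 - (-3)·-1.840 - (-2)·0.416) / (8) = -1.961;  r ← (1−ω)·1.000 + ω·-1.961 = -3.145

(-1.840, 0.416, -3.145)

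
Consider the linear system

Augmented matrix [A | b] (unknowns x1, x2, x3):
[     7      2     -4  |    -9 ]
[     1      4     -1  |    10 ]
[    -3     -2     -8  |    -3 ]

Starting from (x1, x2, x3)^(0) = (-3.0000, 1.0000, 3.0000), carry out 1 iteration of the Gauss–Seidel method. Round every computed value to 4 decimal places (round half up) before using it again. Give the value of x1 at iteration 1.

Iteration 1:
  x1 = (-9 - (2)·1.0000 - (-4)·3.0000) / (7) = 0.1429
  x2 = (10 - (1)·0.1429 - (-1)·3.0000) / (4) = 3.2143
  x3 = (-3 - (-3)·0.1429 - (-2)·3.2143) / (-8) = -0.4822

0.1429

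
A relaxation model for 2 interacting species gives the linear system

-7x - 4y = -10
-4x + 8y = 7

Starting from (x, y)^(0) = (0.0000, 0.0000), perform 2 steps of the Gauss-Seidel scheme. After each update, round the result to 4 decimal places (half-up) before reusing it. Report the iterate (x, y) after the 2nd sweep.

(0.5204, 1.1352)

Iteration 1:
  x = (-10 - (-4)·0.0000) / (-7) = 1.4286
  y = (7 - (-4)·1.4286) / (8) = 1.5893
Iteration 2:
  x = (-10 - (-4)·1.5893) / (-7) = 0.5204
  y = (7 - (-4)·0.5204) / (8) = 1.1352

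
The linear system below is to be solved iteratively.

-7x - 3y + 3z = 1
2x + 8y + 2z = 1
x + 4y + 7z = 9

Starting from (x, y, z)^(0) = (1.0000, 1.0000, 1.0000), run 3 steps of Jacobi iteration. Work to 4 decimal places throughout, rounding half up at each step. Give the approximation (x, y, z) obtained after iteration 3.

(0.5011, -0.3208, 1.2380)

Iteration 1:
  x = (1 - (-3)·1.0000 - (3)·1.0000) / (-7) = -0.1429
  y = (1 - (2)·1.0000 - (2)·1.0000) / (8) = -0.3750
  z = (9 - (1)·1.0000 - (4)·1.0000) / (7) = 0.5714
Iteration 2:
  x = (1 - (-3)·-0.3750 - (3)·0.5714) / (-7) = 0.2627
  y = (1 - (2)·-0.1429 - (2)·0.5714) / (8) = 0.0179
  z = (9 - (1)·-0.1429 - (4)·-0.3750) / (7) = 1.5204
Iteration 3:
  x = (1 - (-3)·0.0179 - (3)·1.5204) / (-7) = 0.5011
  y = (1 - (2)·0.2627 - (2)·1.5204) / (8) = -0.3208
  z = (9 - (1)·0.2627 - (4)·0.0179) / (7) = 1.2380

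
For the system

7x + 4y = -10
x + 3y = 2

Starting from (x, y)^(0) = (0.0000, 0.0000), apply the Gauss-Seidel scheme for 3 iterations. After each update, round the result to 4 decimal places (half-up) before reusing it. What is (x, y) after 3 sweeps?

(-2.2061, 1.4020)

Iteration 1:
  x = (-10 - (4)·0.0000) / (7) = -1.4286
  y = (2 - (1)·-1.4286) / (3) = 1.1429
Iteration 2:
  x = (-10 - (4)·1.1429) / (7) = -2.0817
  y = (2 - (1)·-2.0817) / (3) = 1.3606
Iteration 3:
  x = (-10 - (4)·1.3606) / (7) = -2.2061
  y = (2 - (1)·-2.2061) / (3) = 1.4020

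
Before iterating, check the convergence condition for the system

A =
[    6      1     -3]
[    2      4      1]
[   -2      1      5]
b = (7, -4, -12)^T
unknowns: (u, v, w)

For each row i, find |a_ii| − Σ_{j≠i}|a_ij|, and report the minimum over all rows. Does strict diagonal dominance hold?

row 1: |6| − (1+3) = 2
row 2: |4| − (2+1) = 1
row 3: |5| − (2+1) = 2
minimum over rows = 1 → strictly diagonally dominant (convergence guaranteed)

1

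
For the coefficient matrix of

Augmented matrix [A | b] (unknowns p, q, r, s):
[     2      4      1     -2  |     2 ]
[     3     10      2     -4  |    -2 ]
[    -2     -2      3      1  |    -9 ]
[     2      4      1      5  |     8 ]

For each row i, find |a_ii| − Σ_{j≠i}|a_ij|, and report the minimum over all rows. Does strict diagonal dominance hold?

-5

row 1: |2| − (4+1+2) = -5
row 2: |10| − (3+2+4) = 1
row 3: |3| − (2+2+1) = -2
row 4: |5| − (2+4+1) = -2
minimum over rows = -5 → not strictly diagonally dominant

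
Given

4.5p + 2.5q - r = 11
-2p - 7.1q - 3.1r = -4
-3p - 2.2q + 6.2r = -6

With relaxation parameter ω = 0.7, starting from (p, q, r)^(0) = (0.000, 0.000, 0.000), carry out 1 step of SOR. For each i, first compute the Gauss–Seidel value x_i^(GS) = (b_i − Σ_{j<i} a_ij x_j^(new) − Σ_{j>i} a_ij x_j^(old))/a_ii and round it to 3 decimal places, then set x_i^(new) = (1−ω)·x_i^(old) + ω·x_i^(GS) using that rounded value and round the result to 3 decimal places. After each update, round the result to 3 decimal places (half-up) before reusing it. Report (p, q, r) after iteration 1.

Iteration 1:
  p: GS value = (11 - (2.5)·0.000 - (-1)·0.000) / (4.5) = 2.444;  p ← (1−ω)·0.000 + ω·2.444 = 1.711
  q: GS value = (-4 - (-2)·1.711 - (-3.1)·0.000) / (-7.1) = 0.081;  q ← (1−ω)·0.000 + ω·0.081 = 0.057
  r: GS value = (-6 - (-3)·1.711 - (-2.2)·0.057) / (6.2) = -0.120;  r ← (1−ω)·0.000 + ω·-0.120 = -0.084

(1.711, 0.057, -0.084)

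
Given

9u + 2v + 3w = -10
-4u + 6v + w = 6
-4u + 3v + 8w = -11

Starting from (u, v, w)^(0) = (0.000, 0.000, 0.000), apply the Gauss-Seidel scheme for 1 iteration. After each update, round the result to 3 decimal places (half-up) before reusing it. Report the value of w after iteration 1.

Iteration 1:
  u = (-10 - (2)·0.000 - (3)·0.000) / (9) = -1.111
  v = (6 - (-4)·-1.111 - (1)·0.000) / (6) = 0.259
  w = (-11 - (-4)·-1.111 - (3)·0.259) / (8) = -2.028

-2.028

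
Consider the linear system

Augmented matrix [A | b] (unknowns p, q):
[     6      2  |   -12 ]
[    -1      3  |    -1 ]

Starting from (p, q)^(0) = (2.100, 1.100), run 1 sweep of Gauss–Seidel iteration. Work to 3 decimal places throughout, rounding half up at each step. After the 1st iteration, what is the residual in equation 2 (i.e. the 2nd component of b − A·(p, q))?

Iteration 1:
  p = (-12 - (2)·1.100) / (6) = -2.367
  q = (-1 - (-1)·-2.367) / (3) = -1.122
Residual b − A·x = (4.446, -0.001)

-0.001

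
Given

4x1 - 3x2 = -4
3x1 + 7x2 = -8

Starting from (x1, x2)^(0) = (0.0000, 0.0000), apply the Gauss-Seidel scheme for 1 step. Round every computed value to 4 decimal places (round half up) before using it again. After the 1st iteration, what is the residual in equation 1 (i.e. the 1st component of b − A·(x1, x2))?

-2.1429

Iteration 1:
  x1 = (-4 - (-3)·0.0000) / (4) = -1.0000
  x2 = (-8 - (3)·-1.0000) / (7) = -0.7143
Residual b − A·x = (-2.1429, 0.0001)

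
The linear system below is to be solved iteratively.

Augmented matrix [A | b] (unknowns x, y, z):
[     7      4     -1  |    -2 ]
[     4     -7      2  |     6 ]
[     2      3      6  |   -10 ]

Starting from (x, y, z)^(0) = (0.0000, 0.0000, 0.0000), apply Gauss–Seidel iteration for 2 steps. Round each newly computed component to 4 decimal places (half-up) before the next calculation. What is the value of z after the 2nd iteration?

-1.1768

Iteration 1:
  x = (-2 - (4)·0.0000 - (-1)·0.0000) / (7) = -0.2857
  y = (6 - (4)·-0.2857 - (2)·0.0000) / (-7) = -1.0204
  z = (-10 - (2)·-0.2857 - (3)·-1.0204) / (6) = -1.0612
Iteration 2:
  x = (-2 - (4)·-1.0204 - (-1)·-1.0612) / (7) = 0.1458
  y = (6 - (4)·0.1458 - (2)·-1.0612) / (-7) = -1.0770
  z = (-10 - (2)·0.1458 - (3)·-1.0770) / (6) = -1.1768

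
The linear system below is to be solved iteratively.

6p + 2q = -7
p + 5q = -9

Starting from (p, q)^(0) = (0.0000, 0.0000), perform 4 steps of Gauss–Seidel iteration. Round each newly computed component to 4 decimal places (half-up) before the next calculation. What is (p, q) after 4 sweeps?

(-0.6073, -1.6785)

Iteration 1:
  p = (-7 - (2)·0.0000) / (6) = -1.1667
  q = (-9 - (1)·-1.1667) / (5) = -1.5667
Iteration 2:
  p = (-7 - (2)·-1.5667) / (6) = -0.6444
  q = (-9 - (1)·-0.6444) / (5) = -1.6711
Iteration 3:
  p = (-7 - (2)·-1.6711) / (6) = -0.6096
  q = (-9 - (1)·-0.6096) / (5) = -1.6781
Iteration 4:
  p = (-7 - (2)·-1.6781) / (6) = -0.6073
  q = (-9 - (1)·-0.6073) / (5) = -1.6785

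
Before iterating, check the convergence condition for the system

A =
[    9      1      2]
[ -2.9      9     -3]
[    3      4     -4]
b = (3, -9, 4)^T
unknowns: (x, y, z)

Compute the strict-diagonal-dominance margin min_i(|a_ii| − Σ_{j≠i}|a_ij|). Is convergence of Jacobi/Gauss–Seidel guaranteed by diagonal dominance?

row 1: |9| − (1+2) = 6
row 2: |9| − (2.9+3) = 3.1
row 3: |-4| − (3+4) = -3
minimum over rows = -3 → not strictly diagonally dominant

-3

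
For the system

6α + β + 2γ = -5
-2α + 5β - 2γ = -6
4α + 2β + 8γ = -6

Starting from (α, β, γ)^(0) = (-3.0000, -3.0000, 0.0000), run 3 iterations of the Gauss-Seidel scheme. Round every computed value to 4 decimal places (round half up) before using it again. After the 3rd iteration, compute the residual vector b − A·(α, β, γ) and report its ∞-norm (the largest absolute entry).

0.0423

Iteration 1:
  α = (-5 - (1)·-3.0000 - (2)·0.0000) / (6) = -0.3333
  β = (-6 - (-2)·-0.3333 - (-2)·0.0000) / (5) = -1.3333
  γ = (-6 - (4)·-0.3333 - (2)·-1.3333) / (8) = -0.2500
Iteration 2:
  α = (-5 - (1)·-1.3333 - (2)·-0.2500) / (6) = -0.5278
  β = (-6 - (-2)·-0.5278 - (-2)·-0.2500) / (5) = -1.5111
  γ = (-6 - (4)·-0.5278 - (2)·-1.5111) / (8) = -0.1083
Iteration 3:
  α = (-5 - (1)·-1.5111 - (2)·-0.1083) / (6) = -0.5454
  β = (-6 - (-2)·-0.5454 - (-2)·-0.1083) / (5) = -1.4615
  γ = (-6 - (4)·-0.5454 - (2)·-1.4615) / (8) = -0.1119
Residual b − A·x = (-0.0423, -0.0071, -0.0002); ∞-norm = 0.0423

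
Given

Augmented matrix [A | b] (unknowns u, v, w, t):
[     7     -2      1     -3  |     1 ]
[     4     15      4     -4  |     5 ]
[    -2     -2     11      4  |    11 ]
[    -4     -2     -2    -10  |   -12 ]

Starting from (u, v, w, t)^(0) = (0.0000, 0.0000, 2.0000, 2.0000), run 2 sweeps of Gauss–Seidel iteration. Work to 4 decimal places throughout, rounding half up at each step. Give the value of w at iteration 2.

Iteration 1:
  u = (1 - (-2)·0.0000 - (1)·2.0000 - (-3)·2.0000) / (7) = 0.7143
  v = (5 - (4)·0.7143 - (4)·2.0000 - (-4)·2.0000) / (15) = 0.1429
  w = (11 - (-2)·0.7143 - (-2)·0.1429 - (4)·2.0000) / (11) = 0.4286
  t = (-12 - (-4)·0.7143 - (-2)·0.1429 - (-2)·0.4286) / (-10) = 0.8000
Iteration 2:
  u = (1 - (-2)·0.1429 - (1)·0.4286 - (-3)·0.8000) / (7) = 0.4653
  v = (5 - (4)·0.4653 - (4)·0.4286 - (-4)·0.8000) / (15) = 0.3083
  w = (11 - (-2)·0.4653 - (-2)·0.3083 - (4)·0.8000) / (11) = 0.8497
  t = (-12 - (-4)·0.4653 - (-2)·0.3083 - (-2)·0.8497) / (-10) = 0.7823

0.8497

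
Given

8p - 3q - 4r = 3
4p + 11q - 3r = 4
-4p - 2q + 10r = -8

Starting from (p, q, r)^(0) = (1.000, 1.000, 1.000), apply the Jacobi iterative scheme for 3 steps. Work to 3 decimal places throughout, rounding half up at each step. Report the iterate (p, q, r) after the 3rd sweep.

(0.198, 0.160, -0.678)

Iteration 1:
  p = (3 - (-3)·1.000 - (-4)·1.000) / (8) = 1.250
  q = (4 - (4)·1.000 - (-3)·1.000) / (11) = 0.273
  r = (-8 - (-4)·1.000 - (-2)·1.000) / (10) = -0.200
Iteration 2:
  p = (3 - (-3)·0.273 - (-4)·-0.200) / (8) = 0.377
  q = (4 - (4)·1.250 - (-3)·-0.200) / (11) = -0.145
  r = (-8 - (-4)·1.250 - (-2)·0.273) / (10) = -0.245
Iteration 3:
  p = (3 - (-3)·-0.145 - (-4)·-0.245) / (8) = 0.198
  q = (4 - (4)·0.377 - (-3)·-0.245) / (11) = 0.160
  r = (-8 - (-4)·0.377 - (-2)·-0.145) / (10) = -0.678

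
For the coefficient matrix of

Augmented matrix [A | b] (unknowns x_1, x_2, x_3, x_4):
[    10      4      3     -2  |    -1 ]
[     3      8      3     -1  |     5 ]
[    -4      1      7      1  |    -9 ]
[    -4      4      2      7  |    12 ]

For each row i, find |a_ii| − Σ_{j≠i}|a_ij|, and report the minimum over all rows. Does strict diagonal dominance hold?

-3

row 1: |10| − (4+3+2) = 1
row 2: |8| − (3+3+1) = 1
row 3: |7| − (4+1+1) = 1
row 4: |7| − (4+4+2) = -3
minimum over rows = -3 → not strictly diagonally dominant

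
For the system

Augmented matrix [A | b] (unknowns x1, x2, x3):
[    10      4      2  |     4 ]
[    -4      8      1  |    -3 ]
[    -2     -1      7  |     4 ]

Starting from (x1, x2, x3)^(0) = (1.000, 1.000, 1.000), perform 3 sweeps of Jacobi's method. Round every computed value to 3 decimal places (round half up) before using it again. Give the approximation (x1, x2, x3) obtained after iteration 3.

Iteration 1:
  x1 = (4 - (4)·1.000 - (2)·1.000) / (10) = -0.200
  x2 = (-3 - (-4)·1.000 - (1)·1.000) / (8) = 0.000
  x3 = (4 - (-2)·1.000 - (-1)·1.000) / (7) = 1.000
Iteration 2:
  x1 = (4 - (4)·0.000 - (2)·1.000) / (10) = 0.200
  x2 = (-3 - (-4)·-0.200 - (1)·1.000) / (8) = -0.600
  x3 = (4 - (-2)·-0.200 - (-1)·0.000) / (7) = 0.514
Iteration 3:
  x1 = (4 - (4)·-0.600 - (2)·0.514) / (10) = 0.537
  x2 = (-3 - (-4)·0.200 - (1)·0.514) / (8) = -0.339
  x3 = (4 - (-2)·0.200 - (-1)·-0.600) / (7) = 0.543

(0.537, -0.339, 0.543)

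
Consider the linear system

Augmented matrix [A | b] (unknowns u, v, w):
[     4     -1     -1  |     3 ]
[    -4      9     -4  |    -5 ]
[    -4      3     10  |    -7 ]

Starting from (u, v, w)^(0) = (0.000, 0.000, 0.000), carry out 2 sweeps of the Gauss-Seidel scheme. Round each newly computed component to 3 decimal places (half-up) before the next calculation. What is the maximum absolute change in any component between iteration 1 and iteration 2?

Iteration 1:
  u = (3 - (-1)·0.000 - (-1)·0.000) / (4) = 0.750
  v = (-5 - (-4)·0.750 - (-4)·0.000) / (9) = -0.222
  w = (-7 - (-4)·0.750 - (3)·-0.222) / (10) = -0.333
Iteration 2:
  u = (3 - (-1)·-0.222 - (-1)·-0.333) / (4) = 0.611
  v = (-5 - (-4)·0.611 - (-4)·-0.333) / (9) = -0.432
  w = (-7 - (-4)·0.611 - (3)·-0.432) / (10) = -0.326
Change: (-0.139, -0.210, 0.007) → max |·| = 0.210

0.210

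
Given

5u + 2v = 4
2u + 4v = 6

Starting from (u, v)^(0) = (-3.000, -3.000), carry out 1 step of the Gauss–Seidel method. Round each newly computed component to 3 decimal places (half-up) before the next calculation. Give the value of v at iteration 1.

Iteration 1:
  u = (4 - (2)·-3.000) / (5) = 2.000
  v = (6 - (2)·2.000) / (4) = 0.500

0.500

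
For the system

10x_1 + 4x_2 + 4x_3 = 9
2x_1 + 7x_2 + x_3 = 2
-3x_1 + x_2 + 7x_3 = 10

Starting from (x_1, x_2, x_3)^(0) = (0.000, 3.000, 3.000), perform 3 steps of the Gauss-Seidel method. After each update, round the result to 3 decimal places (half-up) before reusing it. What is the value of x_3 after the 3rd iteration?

1.529

Iteration 1:
  x_1 = (9 - (4)·3.000 - (4)·3.000) / (10) = -1.500
  x_2 = (2 - (2)·-1.500 - (1)·3.000) / (7) = 0.286
  x_3 = (10 - (-3)·-1.500 - (1)·0.286) / (7) = 0.745
Iteration 2:
  x_1 = (9 - (4)·0.286 - (4)·0.745) / (10) = 0.488
  x_2 = (2 - (2)·0.488 - (1)·0.745) / (7) = 0.040
  x_3 = (10 - (-3)·0.488 - (1)·0.040) / (7) = 1.632
Iteration 3:
  x_1 = (9 - (4)·0.040 - (4)·1.632) / (10) = 0.231
  x_2 = (2 - (2)·0.231 - (1)·1.632) / (7) = -0.013
  x_3 = (10 - (-3)·0.231 - (1)·-0.013) / (7) = 1.529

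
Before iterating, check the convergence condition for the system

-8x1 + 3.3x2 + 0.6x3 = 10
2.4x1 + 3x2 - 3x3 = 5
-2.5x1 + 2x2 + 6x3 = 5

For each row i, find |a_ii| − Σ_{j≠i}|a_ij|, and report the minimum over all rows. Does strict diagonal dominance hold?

row 1: |-8| − (3.3+0.6) = 4.1
row 2: |3| − (2.4+3) = -2.4
row 3: |6| − (2.5+2) = 1.5
minimum over rows = -2.4 → not strictly diagonally dominant

-2.4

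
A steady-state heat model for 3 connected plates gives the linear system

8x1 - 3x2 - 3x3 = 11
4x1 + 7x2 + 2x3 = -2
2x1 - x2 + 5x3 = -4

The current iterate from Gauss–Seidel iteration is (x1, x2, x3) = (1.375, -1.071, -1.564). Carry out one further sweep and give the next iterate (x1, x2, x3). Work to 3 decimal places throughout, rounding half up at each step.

(0.387, -0.060, -0.967)

One sweep:
  x1 = (11 - (-3)·-1.071 - (-3)·-1.564) / (8) = 0.387
  x2 = (-2 - (4)·0.387 - (2)·-1.564) / (7) = -0.060
  x3 = (-4 - (2)·0.387 - (-1)·-0.060) / (5) = -0.967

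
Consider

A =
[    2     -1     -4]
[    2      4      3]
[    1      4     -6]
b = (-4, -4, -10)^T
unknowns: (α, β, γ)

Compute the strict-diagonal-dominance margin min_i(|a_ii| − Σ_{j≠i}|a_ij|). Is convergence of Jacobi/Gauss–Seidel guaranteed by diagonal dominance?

-3

row 1: |2| − (1+4) = -3
row 2: |4| − (2+3) = -1
row 3: |-6| − (1+4) = 1
minimum over rows = -3 → not strictly diagonally dominant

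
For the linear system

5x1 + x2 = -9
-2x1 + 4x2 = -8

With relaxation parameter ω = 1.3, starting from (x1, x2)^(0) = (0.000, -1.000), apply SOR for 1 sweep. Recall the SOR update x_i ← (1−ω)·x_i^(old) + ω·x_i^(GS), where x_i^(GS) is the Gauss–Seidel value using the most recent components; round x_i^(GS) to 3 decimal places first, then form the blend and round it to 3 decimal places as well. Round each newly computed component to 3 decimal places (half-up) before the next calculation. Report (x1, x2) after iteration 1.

Iteration 1:
  x1: GS value = (-9 - (1)·-1.000) / (5) = -1.600;  x1 ← (1−ω)·0.000 + ω·-1.600 = -2.080
  x2: GS value = (-8 - (-2)·-2.080) / (4) = -3.040;  x2 ← (1−ω)·-1.000 + ω·-3.040 = -3.652

(-2.080, -3.652)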